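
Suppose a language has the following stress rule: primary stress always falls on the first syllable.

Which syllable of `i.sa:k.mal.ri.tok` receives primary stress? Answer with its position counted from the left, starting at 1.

The word has 5 syllables; the first syllable is syllable 1 (i).
Primary stress: syllable 1 → ˈi.sa:k.mal.ri.tok.

1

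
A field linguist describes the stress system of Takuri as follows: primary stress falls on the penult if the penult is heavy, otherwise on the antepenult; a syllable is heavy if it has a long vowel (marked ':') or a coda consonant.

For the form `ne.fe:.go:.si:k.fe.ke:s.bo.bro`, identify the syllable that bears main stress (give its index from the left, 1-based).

6

Weights: 6 ke:s H, 7 bo L, 8 bro L.
The penult (syllable 7, bo) is light, so stress falls on the antepenult (syllable 6, ke:s).
Primary stress: syllable 6 → ne.fe:.go:.si:k.fe.ˈke:s.bo.bro.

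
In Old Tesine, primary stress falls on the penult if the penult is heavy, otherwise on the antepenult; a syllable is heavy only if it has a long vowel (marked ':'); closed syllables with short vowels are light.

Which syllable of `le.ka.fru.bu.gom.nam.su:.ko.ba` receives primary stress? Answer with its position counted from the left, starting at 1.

Weights: 7 su: H, 8 ko L, 9 ba L.
The penult (syllable 8, ko) is light, so stress falls on the antepenult (syllable 7, su:).
Primary stress: syllable 7 → le.ka.fru.bu.gom.nam.ˈsu:.ko.ba.

7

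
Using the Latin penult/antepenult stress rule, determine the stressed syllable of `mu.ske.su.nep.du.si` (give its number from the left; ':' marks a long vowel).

4

Classical Latin: stress the penult if heavy (long vowel or closed), else the antepenult.
Weights: 4 nep H, 5 du L, 6 si L.
The penult (syllable 5, du) is light, so stress falls on the antepenult (syllable 4, nep).
Stress on syllable 4: mu.ske.su.ˈnep.du.si.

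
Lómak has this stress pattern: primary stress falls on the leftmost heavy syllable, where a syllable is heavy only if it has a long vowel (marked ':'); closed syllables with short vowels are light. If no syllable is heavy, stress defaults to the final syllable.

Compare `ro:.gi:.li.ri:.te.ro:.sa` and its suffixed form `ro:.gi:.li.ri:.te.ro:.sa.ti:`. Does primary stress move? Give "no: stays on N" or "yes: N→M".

Base `ro:.gi:.li.ri:.te.ro:.sa` (7 syllables):
  Weights: 1 ro: H, 2 gi: H, 3 li L, 4 ri: H, 5 te L, 6 ro: H, 7 sa L.
  Heavy syllables in the domain: 1, 2, 4, 6. The leftmost is syllable 1 (ro:).
  → primary stress on syllable 1.
Suffixed `ro:.gi:.li.ri:.te.ro:.sa.ti:` (8 syllables):
  Weights: 1 ro: H, 2 gi: H, 3 li L, 4 ri: H, 5 te L, 6 ro: H, 7 sa L, 8 ti: H.
  Heavy syllables in the domain: 1, 2, 4, 6, 8. The leftmost is syllable 1 (ro:).
  → primary stress on syllable 1.

no: stays on 1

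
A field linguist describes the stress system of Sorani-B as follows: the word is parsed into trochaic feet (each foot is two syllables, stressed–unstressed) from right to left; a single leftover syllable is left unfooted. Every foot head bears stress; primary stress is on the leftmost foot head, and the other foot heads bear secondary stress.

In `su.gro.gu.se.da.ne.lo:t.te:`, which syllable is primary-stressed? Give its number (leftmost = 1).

1

Parse right to left into trochaic (ˈσσ) feet: (ˈsu.gro) (ˈgu.se) (ˈda.ne) (ˈlo:t.te:).
Foot heads (stressed positions): 1, 3, 5, 7.
End Rule Leftmost: primary stress on the leftmost head = syllable 1.
Primary stress: syllable 1 → ˈsu.gro.gu.se.da.ne.lo:t.te:.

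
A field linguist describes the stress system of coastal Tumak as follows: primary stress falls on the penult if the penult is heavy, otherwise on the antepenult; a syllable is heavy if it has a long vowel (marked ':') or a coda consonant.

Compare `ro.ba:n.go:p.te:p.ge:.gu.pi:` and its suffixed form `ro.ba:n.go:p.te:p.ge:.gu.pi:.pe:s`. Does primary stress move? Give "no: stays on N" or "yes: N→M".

Base `ro.ba:n.go:p.te:p.ge:.gu.pi:` (7 syllables):
  Weights: 5 ge: H, 6 gu L, 7 pi: H.
  The penult (syllable 6, gu) is light, so stress falls on the antepenult (syllable 5, ge:).
  → primary stress on syllable 5.
Suffixed `ro.ba:n.go:p.te:p.ge:.gu.pi:.pe:s` (8 syllables):
  Weights: 6 gu L, 7 pi: H, 8 pe:s H.
  The penult (syllable 7, pi:) is heavy, so it takes stress.
  → primary stress on syllable 7.

yes: 5→7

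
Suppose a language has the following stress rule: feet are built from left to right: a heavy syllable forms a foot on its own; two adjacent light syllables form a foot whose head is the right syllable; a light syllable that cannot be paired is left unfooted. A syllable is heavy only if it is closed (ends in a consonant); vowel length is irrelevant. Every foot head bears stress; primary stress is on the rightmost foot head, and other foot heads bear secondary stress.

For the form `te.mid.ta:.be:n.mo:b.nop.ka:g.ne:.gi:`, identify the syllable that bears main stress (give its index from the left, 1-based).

Weights: 1 te L, 2 mid H, 3 ta: L, 4 be:n H, 5 mo:b H, 6 nop H, 7 ka:g H, 8 ne: L, 9 gi: L.
Parse left to right (heavy = foot alone; LL = one foot; stranded L unfooted): te (ˈmid) ta: (ˈbe:n) (ˈmo:b) (ˈnop) (ˈka:g) (ne:.ˈgi:).
Foot heads: 2, 4, 5, 6, 7, 9.
Primary stress on the rightmost head = syllable 9.
Primary stress: syllable 9 → te.mid.ta:.be:n.mo:b.nop.ka:g.ne:.ˈgi:.

9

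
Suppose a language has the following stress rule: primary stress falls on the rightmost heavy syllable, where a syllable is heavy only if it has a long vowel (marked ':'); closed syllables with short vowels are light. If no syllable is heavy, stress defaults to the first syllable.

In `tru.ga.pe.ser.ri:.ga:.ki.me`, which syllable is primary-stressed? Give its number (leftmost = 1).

6

Weights: 1 tru L, 2 ga L, 3 pe L, 4 ser L, 5 ri: H, 6 ga: H, 7 ki L, 8 me L.
Heavy syllables in the domain: 5, 6. The rightmost is syllable 6 (ga:).
Primary stress: syllable 6 → tru.ga.pe.ser.ri:.ˈga:.ki.me.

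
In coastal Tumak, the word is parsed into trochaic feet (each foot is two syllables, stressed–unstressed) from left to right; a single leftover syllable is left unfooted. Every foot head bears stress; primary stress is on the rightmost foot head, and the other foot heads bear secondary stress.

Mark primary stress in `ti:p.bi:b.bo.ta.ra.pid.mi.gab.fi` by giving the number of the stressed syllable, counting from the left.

7

Parse left to right into trochaic (ˈσσ) feet: (ˈti:p.bi:b) (ˈbo.ta) (ˈra.pid) (ˈmi.gab) fi. Syllable 9 is left unfooted.
Foot heads (stressed positions): 1, 3, 5, 7.
End Rule Rightmost: primary stress on the rightmost head = syllable 7.
Primary stress: syllable 7 → ti:p.bi:b.bo.ta.ra.pid.ˈmi.gab.fi.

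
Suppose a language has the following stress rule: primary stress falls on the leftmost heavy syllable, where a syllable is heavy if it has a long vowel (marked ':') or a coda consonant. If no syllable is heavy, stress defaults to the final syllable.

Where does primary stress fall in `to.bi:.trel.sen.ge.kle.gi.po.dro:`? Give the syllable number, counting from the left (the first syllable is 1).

2

Weights: 1 to L, 2 bi: H, 3 trel H, 4 sen H, 5 ge L, 6 kle L, 7 gi L, 8 po L, 9 dro: H.
Heavy syllables in the domain: 2, 3, 4, 9. The leftmost is syllable 2 (bi:).
Primary stress: syllable 2 → to.ˈbi:.trel.sen.ge.kle.gi.po.dro:.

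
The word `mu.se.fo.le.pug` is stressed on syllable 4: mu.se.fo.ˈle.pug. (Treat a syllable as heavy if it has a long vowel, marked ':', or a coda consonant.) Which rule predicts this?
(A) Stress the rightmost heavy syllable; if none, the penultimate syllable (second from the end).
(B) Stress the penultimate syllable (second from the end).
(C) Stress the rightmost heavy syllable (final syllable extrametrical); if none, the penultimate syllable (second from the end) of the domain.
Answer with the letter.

B

Rule A → syllable 5 (observed: 4).
Rule B → syllable 4 ✓.
Rule C → syllable 3 (observed: 4).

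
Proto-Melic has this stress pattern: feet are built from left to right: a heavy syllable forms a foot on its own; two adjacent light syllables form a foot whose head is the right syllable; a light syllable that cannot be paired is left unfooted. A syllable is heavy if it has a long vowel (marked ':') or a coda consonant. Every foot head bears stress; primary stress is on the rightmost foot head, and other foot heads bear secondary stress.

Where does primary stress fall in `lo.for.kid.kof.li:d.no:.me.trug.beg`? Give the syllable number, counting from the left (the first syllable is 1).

9

Weights: 1 lo L, 2 for H, 3 kid H, 4 kof H, 5 li:d H, 6 no: H, 7 me L, 8 trug H, 9 beg H.
Parse left to right (heavy = foot alone; LL = one foot; stranded L unfooted): lo (ˈfor) (ˈkid) (ˈkof) (ˈli:d) (ˈno:) me (ˈtrug) (ˈbeg).
Foot heads: 2, 3, 4, 5, 6, 8, 9.
Primary stress on the rightmost head = syllable 9.
Primary stress: syllable 9 → lo.for.kid.kof.li:d.no:.me.trug.ˈbeg.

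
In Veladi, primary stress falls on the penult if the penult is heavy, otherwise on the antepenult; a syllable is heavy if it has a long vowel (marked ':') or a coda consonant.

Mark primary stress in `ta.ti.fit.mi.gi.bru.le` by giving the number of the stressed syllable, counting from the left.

Weights: 5 gi L, 6 bru L, 7 le L.
The penult (syllable 6, bru) is light, so stress falls on the antepenult (syllable 5, gi).
Primary stress: syllable 5 → ta.ti.fit.mi.ˈgi.bru.le.

5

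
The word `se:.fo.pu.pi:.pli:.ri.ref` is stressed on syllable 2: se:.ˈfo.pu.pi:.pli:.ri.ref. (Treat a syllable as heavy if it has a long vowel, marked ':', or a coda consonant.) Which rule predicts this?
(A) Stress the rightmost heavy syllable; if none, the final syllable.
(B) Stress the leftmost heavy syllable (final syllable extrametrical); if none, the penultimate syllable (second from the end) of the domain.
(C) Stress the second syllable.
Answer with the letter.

Rule A → syllable 7 (observed: 2).
Rule B → syllable 1 (observed: 2).
Rule C → syllable 2 ✓.

C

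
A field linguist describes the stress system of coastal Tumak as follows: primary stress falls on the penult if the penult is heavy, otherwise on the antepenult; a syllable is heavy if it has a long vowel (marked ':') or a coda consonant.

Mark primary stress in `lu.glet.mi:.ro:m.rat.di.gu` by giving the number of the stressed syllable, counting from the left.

Weights: 5 rat H, 6 di L, 7 gu L.
The penult (syllable 6, di) is light, so stress falls on the antepenult (syllable 5, rat).
Primary stress: syllable 5 → lu.glet.mi:.ro:m.ˈrat.di.gu.

5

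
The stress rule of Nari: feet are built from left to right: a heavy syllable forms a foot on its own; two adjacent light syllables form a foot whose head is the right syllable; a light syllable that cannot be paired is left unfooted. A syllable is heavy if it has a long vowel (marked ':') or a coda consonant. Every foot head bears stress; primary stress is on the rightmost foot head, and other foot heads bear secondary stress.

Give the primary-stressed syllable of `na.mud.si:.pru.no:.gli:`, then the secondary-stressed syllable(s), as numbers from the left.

primary 6, secondary 2, 3, 5

Weights: 1 na L, 2 mud H, 3 si: H, 4 pru L, 5 no: H, 6 gli: H.
Parse left to right (heavy = foot alone; LL = one foot; stranded L unfooted): na (ˈmud) (ˈsi:) pru (ˈno:) (ˈgli:).
Foot heads: 2, 3, 5, 6.
Primary stress on the rightmost head = syllable 6.
Secondary stress on 2, 3, 5: na.ˌmud.ˌsi:.pru.ˌno:.ˈgli:.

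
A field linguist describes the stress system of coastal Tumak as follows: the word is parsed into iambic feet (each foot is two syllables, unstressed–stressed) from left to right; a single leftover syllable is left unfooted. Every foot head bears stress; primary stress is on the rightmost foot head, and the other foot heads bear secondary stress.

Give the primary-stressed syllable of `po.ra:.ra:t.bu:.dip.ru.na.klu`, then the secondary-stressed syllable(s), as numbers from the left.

primary 8, secondary 2, 4, 6

Parse left to right into iambic (σˈσ) feet: (po.ˈra:) (ra:t.ˈbu:) (dip.ˈru) (na.ˈklu).
Foot heads (stressed positions): 2, 4, 6, 8.
End Rule Rightmost: primary stress on the rightmost head = syllable 8.
Secondary stress on 2, 4, 6: po.ˌra:.ra:t.ˌbu:.dip.ˌru.na.ˈklu.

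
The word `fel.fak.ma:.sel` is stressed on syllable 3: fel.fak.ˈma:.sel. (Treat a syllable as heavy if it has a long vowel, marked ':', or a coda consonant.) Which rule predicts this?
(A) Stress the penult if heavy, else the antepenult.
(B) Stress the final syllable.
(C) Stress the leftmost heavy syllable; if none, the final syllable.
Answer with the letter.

A

Rule A → syllable 3 ✓.
Rule B → syllable 4 (observed: 3).
Rule C → syllable 1 (observed: 3).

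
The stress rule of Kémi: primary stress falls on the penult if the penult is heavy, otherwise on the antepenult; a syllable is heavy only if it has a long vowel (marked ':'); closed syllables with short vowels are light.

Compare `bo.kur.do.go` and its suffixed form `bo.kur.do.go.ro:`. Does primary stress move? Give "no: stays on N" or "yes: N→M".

yes: 2→3

Base `bo.kur.do.go` (4 syllables):
  Weights: 2 kur L, 3 do L, 4 go L.
  The penult (syllable 3, do) is light, so stress falls on the antepenult (syllable 2, kur).
  → primary stress on syllable 2.
Suffixed `bo.kur.do.go.ro:` (5 syllables):
  Weights: 3 do L, 4 go L, 5 ro: H.
  The penult (syllable 4, go) is light, so stress falls on the antepenult (syllable 3, do).
  → primary stress on syllable 3.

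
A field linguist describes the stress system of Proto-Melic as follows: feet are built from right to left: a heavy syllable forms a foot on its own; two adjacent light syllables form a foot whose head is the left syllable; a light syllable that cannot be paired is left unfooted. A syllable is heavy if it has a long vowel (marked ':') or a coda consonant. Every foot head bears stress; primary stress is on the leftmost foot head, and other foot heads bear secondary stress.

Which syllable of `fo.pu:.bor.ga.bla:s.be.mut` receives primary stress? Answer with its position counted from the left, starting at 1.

Weights: 1 fo L, 2 pu: H, 3 bor H, 4 ga L, 5 bla:s H, 6 be L, 7 mut H.
Parse right to left (heavy = foot alone; LL = one foot; stranded L unfooted): fo (ˈpu:) (ˈbor) ga (ˈbla:s) be (ˈmut).
Foot heads: 2, 3, 5, 7.
Primary stress on the leftmost head = syllable 2.
Primary stress: syllable 2 → fo.ˈpu:.bor.ga.bla:s.be.mut.

2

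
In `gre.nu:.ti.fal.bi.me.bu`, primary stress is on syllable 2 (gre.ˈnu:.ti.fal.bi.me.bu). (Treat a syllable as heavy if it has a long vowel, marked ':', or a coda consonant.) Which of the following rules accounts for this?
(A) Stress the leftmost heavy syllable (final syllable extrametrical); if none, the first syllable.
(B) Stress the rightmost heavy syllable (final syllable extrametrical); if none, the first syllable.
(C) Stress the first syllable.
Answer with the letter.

Rule A → syllable 2 ✓.
Rule B → syllable 4 (observed: 2).
Rule C → syllable 1 (observed: 2).

A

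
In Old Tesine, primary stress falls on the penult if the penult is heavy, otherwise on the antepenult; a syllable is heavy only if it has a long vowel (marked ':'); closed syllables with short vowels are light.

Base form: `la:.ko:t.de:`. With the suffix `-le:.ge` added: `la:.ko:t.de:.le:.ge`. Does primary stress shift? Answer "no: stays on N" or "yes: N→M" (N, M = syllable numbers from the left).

Base `la:.ko:t.de:` (3 syllables):
  Weights: 1 la: H, 2 ko:t H, 3 de: H.
  The penult (syllable 2, ko:t) is heavy, so it takes stress.
  → primary stress on syllable 2.
Suffixed `la:.ko:t.de:.le:.ge` (5 syllables):
  Weights: 3 de: H, 4 le: H, 5 ge L.
  The penult (syllable 4, le:) is heavy, so it takes stress.
  → primary stress on syllable 4.

yes: 2→4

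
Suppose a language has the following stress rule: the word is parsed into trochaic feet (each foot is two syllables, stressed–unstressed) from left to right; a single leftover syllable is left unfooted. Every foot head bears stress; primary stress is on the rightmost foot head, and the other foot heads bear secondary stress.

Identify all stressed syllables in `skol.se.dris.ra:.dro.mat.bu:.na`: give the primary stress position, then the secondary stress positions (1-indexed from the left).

primary 7, secondary 1, 3, 5

Parse left to right into trochaic (ˈσσ) feet: (ˈskol.se) (ˈdris.ra:) (ˈdro.mat) (ˈbu:.na).
Foot heads (stressed positions): 1, 3, 5, 7.
End Rule Rightmost: primary stress on the rightmost head = syllable 7.
Secondary stress on 1, 3, 5: ˌskol.se.ˌdris.ra:.ˌdro.mat.ˈbu:.na.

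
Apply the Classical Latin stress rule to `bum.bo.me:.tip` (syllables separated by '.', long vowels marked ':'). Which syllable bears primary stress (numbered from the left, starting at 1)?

Classical Latin: stress the penult if heavy (long vowel or closed), else the antepenult.
Weights: 2 bo L, 3 me: H, 4 tip H.
The penult (syllable 3, me:) is heavy, so it takes stress.
Stress on syllable 3: bum.bo.ˈme:.tip.

3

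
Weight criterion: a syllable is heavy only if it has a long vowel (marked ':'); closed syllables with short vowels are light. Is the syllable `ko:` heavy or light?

`ko:`: long vowel, open (no coda). Long vowel → heavy.

heavy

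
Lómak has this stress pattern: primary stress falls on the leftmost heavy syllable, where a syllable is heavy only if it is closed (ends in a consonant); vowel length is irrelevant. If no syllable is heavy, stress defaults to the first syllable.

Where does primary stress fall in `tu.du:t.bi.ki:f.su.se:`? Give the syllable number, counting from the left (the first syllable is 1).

2

Weights: 1 tu L, 2 du:t H, 3 bi L, 4 ki:f H, 5 su L, 6 se: L.
Heavy syllables in the domain: 2, 4. The leftmost is syllable 2 (du:t).
Primary stress: syllable 2 → tu.ˈdu:t.bi.ki:f.su.se:.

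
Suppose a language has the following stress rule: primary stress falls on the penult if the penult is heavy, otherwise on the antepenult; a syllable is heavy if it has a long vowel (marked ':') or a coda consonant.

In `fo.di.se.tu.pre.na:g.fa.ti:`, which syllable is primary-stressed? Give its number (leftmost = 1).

6

Weights: 6 na:g H, 7 fa L, 8 ti: H.
The penult (syllable 7, fa) is light, so stress falls on the antepenult (syllable 6, na:g).
Primary stress: syllable 6 → fo.di.se.tu.pre.ˈna:g.fa.ti:.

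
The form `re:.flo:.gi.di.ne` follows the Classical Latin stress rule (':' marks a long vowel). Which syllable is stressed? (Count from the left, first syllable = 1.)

Classical Latin: stress the penult if heavy (long vowel or closed), else the antepenult.
Weights: 3 gi L, 4 di L, 5 ne L.
The penult (syllable 4, di) is light, so stress falls on the antepenult (syllable 3, gi).
Stress on syllable 3: re:.flo:.ˈgi.di.ne.

3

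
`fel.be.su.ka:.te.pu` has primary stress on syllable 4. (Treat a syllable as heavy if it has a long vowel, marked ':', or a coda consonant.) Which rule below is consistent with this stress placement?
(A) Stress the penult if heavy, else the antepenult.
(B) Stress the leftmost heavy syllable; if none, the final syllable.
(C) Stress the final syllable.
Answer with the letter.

Rule A → syllable 4 ✓.
Rule B → syllable 1 (observed: 4).
Rule C → syllable 6 (observed: 4).

A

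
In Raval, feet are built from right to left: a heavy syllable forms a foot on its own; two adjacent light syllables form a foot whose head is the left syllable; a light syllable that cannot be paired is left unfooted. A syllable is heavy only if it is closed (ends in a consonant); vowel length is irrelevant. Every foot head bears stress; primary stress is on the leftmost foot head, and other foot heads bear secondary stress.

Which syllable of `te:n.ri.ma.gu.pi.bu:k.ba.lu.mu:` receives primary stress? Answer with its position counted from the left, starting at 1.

1

Weights: 1 te:n H, 2 ri L, 3 ma L, 4 gu L, 5 pi L, 6 bu:k H, 7 ba L, 8 lu L, 9 mu: L.
Parse right to left (heavy = foot alone; LL = one foot; stranded L unfooted): (ˈte:n) (ˈri.ma) (ˈgu.pi) (ˈbu:k) ba (ˈlu.mu:).
Foot heads: 1, 2, 4, 6, 8.
Primary stress on the leftmost head = syllable 1.
Primary stress: syllable 1 → ˈte:n.ri.ma.gu.pi.bu:k.ba.lu.mu:.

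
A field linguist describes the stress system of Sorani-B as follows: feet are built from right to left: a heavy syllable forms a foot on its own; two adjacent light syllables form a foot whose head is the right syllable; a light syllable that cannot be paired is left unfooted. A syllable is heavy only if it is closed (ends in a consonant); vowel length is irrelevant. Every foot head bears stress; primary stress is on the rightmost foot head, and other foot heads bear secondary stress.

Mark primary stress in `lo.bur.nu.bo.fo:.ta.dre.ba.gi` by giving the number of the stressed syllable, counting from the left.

9

Weights: 1 lo L, 2 bur H, 3 nu L, 4 bo L, 5 fo: L, 6 ta L, 7 dre L, 8 ba L, 9 gi L.
Parse right to left (heavy = foot alone; LL = one foot; stranded L unfooted): lo (ˈbur) nu (bo.ˈfo:) (ta.ˈdre) (ba.ˈgi).
Foot heads: 2, 5, 7, 9.
Primary stress on the rightmost head = syllable 9.
Primary stress: syllable 9 → lo.bur.nu.bo.fo:.ta.dre.ba.ˈgi.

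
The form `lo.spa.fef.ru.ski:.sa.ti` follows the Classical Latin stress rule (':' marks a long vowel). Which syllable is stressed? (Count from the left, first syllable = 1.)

5

Classical Latin: stress the penult if heavy (long vowel or closed), else the antepenult.
Weights: 5 ski: H, 6 sa L, 7 ti L.
The penult (syllable 6, sa) is light, so stress falls on the antepenult (syllable 5, ski:).
Stress on syllable 5: lo.spa.fef.ru.ˈski:.sa.ti.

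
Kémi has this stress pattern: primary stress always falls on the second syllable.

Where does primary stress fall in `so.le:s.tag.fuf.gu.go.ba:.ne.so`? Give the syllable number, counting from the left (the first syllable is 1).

The word has 9 syllables; the second syllable is syllable 2 (le:s).
Primary stress: syllable 2 → so.ˈle:s.tag.fuf.gu.go.ba:.ne.so.

2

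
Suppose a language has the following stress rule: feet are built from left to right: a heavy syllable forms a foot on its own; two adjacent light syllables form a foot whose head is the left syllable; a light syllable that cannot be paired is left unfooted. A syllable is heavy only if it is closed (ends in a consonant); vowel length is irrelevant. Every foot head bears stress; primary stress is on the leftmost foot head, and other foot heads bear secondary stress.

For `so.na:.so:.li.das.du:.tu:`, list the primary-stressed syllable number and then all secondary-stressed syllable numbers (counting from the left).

primary 1, secondary 3, 5, 6

Weights: 1 so L, 2 na: L, 3 so: L, 4 li L, 5 das H, 6 du: L, 7 tu: L.
Parse left to right (heavy = foot alone; LL = one foot; stranded L unfooted): (ˈso.na:) (ˈso:.li) (ˈdas) (ˈdu:.tu:).
Foot heads: 1, 3, 5, 6.
Primary stress on the leftmost head = syllable 1.
Secondary stress on 3, 5, 6: ˈso.na:.ˌso:.li.ˌdas.ˌdu:.tu:.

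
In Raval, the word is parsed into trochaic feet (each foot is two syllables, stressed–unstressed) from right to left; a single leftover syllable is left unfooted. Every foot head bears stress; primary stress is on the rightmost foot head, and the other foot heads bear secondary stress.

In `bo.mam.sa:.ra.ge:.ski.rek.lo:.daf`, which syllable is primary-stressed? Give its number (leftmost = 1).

8

Parse right to left into trochaic (ˈσσ) feet: bo (ˈmam.sa:) (ˈra.ge:) (ˈski.rek) (ˈlo:.daf). Syllable 1 is left unfooted.
Foot heads (stressed positions): 2, 4, 6, 8.
End Rule Rightmost: primary stress on the rightmost head = syllable 8.
Primary stress: syllable 8 → bo.mam.sa:.ra.ge:.ski.rek.ˈlo:.daf.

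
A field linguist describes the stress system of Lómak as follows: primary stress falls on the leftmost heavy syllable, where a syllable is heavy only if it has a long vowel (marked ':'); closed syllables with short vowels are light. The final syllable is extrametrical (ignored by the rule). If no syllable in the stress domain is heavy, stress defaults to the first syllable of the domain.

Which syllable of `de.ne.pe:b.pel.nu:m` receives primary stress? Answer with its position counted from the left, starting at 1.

3

The final syllable (5, nu:m) is extrametrical; the stress domain is syllables 1–4.
Weights: 1 de L, 2 ne L, 3 pe:b H, 4 pel L.
Heavy syllables in the domain: 3. The leftmost is syllable 3 (pe:b).
Primary stress: syllable 3 → de.ne.ˈpe:b.pel.nu:m.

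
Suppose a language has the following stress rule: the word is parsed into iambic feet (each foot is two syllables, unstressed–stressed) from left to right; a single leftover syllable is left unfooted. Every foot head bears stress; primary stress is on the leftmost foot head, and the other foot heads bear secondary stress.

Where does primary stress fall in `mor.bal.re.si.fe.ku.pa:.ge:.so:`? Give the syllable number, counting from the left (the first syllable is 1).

Parse left to right into iambic (σˈσ) feet: (mor.ˈbal) (re.ˈsi) (fe.ˈku) (pa:.ˈge:) so:. Syllable 9 is left unfooted.
Foot heads (stressed positions): 2, 4, 6, 8.
End Rule Leftmost: primary stress on the leftmost head = syllable 2.
Primary stress: syllable 2 → mor.ˈbal.re.si.fe.ku.pa:.ge:.so:.

2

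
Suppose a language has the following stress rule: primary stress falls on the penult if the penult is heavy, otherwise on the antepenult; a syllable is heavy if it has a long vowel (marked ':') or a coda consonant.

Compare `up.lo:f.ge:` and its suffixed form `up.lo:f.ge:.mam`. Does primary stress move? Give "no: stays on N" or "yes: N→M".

yes: 2→3

Base `up.lo:f.ge:` (3 syllables):
  Weights: 1 up H, 2 lo:f H, 3 ge: H.
  The penult (syllable 2, lo:f) is heavy, so it takes stress.
  → primary stress on syllable 2.
Suffixed `up.lo:f.ge:.mam` (4 syllables):
  Weights: 2 lo:f H, 3 ge: H, 4 mam H.
  The penult (syllable 3, ge:) is heavy, so it takes stress.
  → primary stress on syllable 3.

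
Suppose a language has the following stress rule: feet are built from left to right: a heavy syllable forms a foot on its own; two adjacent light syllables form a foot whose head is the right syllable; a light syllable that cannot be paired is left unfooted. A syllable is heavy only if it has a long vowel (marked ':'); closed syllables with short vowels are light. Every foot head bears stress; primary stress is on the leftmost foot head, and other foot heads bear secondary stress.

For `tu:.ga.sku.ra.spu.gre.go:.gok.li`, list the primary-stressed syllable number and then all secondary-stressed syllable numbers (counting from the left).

primary 1, secondary 3, 5, 7, 9

Weights: 1 tu: H, 2 ga L, 3 sku L, 4 ra L, 5 spu L, 6 gre L, 7 go: H, 8 gok L, 9 li L.
Parse left to right (heavy = foot alone; LL = one foot; stranded L unfooted): (ˈtu:) (ga.ˈsku) (ra.ˈspu) gre (ˈgo:) (gok.ˈli).
Foot heads: 1, 3, 5, 7, 9.
Primary stress on the leftmost head = syllable 1.
Secondary stress on 3, 5, 7, 9: ˈtu:.ga.ˌsku.ra.ˌspu.gre.ˌgo:.gok.ˌli.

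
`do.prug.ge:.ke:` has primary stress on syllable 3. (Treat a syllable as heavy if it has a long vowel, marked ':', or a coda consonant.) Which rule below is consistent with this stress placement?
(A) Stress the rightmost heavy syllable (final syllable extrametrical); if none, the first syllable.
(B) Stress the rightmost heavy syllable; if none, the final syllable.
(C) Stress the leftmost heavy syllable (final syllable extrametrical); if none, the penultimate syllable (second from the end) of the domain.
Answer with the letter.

A

Rule A → syllable 3 ✓.
Rule B → syllable 4 (observed: 3).
Rule C → syllable 2 (observed: 3).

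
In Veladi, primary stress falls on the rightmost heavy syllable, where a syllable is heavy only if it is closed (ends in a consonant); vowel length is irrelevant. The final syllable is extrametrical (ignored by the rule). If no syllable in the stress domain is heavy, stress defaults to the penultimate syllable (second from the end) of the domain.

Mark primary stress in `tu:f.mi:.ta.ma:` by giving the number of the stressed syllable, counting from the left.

1

The final syllable (4, ma:) is extrametrical; the stress domain is syllables 1–3.
Weights: 1 tu:f H, 2 mi: L, 3 ta L.
Heavy syllables in the domain: 1. The rightmost is syllable 1 (tu:f).
Primary stress: syllable 1 → ˈtu:f.mi:.ta.ma:.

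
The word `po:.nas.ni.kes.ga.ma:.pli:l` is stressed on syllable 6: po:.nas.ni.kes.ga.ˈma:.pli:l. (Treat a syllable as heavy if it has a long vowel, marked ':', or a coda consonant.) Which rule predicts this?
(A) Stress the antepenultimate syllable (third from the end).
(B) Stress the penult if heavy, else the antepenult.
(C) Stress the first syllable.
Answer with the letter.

B

Rule A → syllable 5 (observed: 6).
Rule B → syllable 6 ✓.
Rule C → syllable 1 (observed: 6).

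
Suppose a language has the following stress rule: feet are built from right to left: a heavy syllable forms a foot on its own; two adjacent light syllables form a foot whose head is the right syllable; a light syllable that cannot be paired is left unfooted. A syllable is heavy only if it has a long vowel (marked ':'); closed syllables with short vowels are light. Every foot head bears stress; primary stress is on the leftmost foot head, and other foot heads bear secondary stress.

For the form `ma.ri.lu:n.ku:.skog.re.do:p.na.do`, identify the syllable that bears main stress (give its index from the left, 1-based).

Weights: 1 ma L, 2 ri L, 3 lu:n H, 4 ku: H, 5 skog L, 6 re L, 7 do:p H, 8 na L, 9 do L.
Parse right to left (heavy = foot alone; LL = one foot; stranded L unfooted): (ma.ˈri) (ˈlu:n) (ˈku:) (skog.ˈre) (ˈdo:p) (na.ˈdo).
Foot heads: 2, 3, 4, 6, 7, 9.
Primary stress on the leftmost head = syllable 2.
Primary stress: syllable 2 → ma.ˈri.lu:n.ku:.skog.re.do:p.na.do.

2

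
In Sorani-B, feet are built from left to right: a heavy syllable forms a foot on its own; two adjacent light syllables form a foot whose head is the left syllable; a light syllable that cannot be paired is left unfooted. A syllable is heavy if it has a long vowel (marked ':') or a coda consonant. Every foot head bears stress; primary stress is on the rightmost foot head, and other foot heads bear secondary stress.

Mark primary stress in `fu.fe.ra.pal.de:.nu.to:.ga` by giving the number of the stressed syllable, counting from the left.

Weights: 1 fu L, 2 fe L, 3 ra L, 4 pal H, 5 de: H, 6 nu L, 7 to: H, 8 ga L.
Parse left to right (heavy = foot alone; LL = one foot; stranded L unfooted): (ˈfu.fe) ra (ˈpal) (ˈde:) nu (ˈto:) ga.
Foot heads: 1, 4, 5, 7.
Primary stress on the rightmost head = syllable 7.
Primary stress: syllable 7 → fu.fe.ra.pal.de:.nu.ˈto:.ga.

7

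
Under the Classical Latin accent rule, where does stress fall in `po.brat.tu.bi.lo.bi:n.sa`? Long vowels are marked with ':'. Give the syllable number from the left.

6

Classical Latin: stress the penult if heavy (long vowel or closed), else the antepenult.
Weights: 5 lo L, 6 bi:n H, 7 sa L.
The penult (syllable 6, bi:n) is heavy, so it takes stress.
Stress on syllable 6: po.brat.tu.bi.lo.ˈbi:n.sa.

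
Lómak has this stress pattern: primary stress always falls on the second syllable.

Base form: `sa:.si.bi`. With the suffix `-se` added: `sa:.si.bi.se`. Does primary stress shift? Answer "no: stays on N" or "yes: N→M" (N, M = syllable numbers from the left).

no: stays on 2

Base `sa:.si.bi` (3 syllables):
  The word has 3 syllables; the second syllable is syllable 2 (si).
  → primary stress on syllable 2.
Suffixed `sa:.si.bi.se` (4 syllables):
  The word has 4 syllables; the second syllable is syllable 2 (si).
  → primary stress on syllable 2.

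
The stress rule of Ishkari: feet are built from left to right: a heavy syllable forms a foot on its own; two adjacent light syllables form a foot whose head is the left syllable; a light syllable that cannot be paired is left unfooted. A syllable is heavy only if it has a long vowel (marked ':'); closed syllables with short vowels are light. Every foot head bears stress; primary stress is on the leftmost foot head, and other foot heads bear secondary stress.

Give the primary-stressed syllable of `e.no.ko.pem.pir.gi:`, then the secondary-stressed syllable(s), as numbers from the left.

Weights: 1 e L, 2 no L, 3 ko L, 4 pem L, 5 pir L, 6 gi: H.
Parse left to right (heavy = foot alone; LL = one foot; stranded L unfooted): (ˈe.no) (ˈko.pem) pir (ˈgi:).
Foot heads: 1, 3, 6.
Primary stress on the leftmost head = syllable 1.
Secondary stress on 3, 6: ˈe.no.ˌko.pem.pir.ˌgi:.

primary 1, secondary 3, 6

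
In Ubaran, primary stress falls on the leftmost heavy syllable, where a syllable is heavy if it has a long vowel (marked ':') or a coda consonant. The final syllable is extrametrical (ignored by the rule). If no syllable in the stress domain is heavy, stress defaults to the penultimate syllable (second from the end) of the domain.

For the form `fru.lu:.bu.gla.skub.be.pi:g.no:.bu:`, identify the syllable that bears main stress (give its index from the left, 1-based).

2

The final syllable (9, bu:) is extrametrical; the stress domain is syllables 1–8.
Weights: 1 fru L, 2 lu: H, 3 bu L, 4 gla L, 5 skub H, 6 be L, 7 pi:g H, 8 no: H.
Heavy syllables in the domain: 2, 5, 7, 8. The leftmost is syllable 2 (lu:).
Primary stress: syllable 2 → fru.ˈlu:.bu.gla.skub.be.pi:g.no:.bu:.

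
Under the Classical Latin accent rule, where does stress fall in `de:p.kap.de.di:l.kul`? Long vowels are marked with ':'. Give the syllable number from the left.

Classical Latin: stress the penult if heavy (long vowel or closed), else the antepenult.
Weights: 3 de L, 4 di:l H, 5 kul H.
The penult (syllable 4, di:l) is heavy, so it takes stress.
Stress on syllable 4: de:p.kap.de.ˈdi:l.kul.

4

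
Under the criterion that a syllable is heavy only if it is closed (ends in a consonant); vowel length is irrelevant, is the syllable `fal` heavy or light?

heavy

`fal`: short vowel, closed (coda /l/). Closed (coda /l/) → heavy.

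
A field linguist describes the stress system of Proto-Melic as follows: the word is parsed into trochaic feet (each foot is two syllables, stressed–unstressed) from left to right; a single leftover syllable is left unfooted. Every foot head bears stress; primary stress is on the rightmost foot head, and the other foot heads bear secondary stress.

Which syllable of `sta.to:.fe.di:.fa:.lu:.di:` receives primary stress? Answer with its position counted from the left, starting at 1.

Parse left to right into trochaic (ˈσσ) feet: (ˈsta.to:) (ˈfe.di:) (ˈfa:.lu:) di:. Syllable 7 is left unfooted.
Foot heads (stressed positions): 1, 3, 5.
End Rule Rightmost: primary stress on the rightmost head = syllable 5.
Primary stress: syllable 5 → sta.to:.fe.di:.ˈfa:.lu:.di:.

5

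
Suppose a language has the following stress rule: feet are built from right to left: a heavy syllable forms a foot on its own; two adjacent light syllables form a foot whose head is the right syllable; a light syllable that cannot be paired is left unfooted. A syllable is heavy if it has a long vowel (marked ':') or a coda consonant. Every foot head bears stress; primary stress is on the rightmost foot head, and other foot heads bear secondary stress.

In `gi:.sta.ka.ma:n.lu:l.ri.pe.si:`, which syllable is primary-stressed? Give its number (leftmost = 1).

Weights: 1 gi: H, 2 sta L, 3 ka L, 4 ma:n H, 5 lu:l H, 6 ri L, 7 pe L, 8 si: H.
Parse right to left (heavy = foot alone; LL = one foot; stranded L unfooted): (ˈgi:) (sta.ˈka) (ˈma:n) (ˈlu:l) (ri.ˈpe) (ˈsi:).
Foot heads: 1, 3, 4, 5, 7, 8.
Primary stress on the rightmost head = syllable 8.
Primary stress: syllable 8 → gi:.sta.ka.ma:n.lu:l.ri.pe.ˈsi:.

8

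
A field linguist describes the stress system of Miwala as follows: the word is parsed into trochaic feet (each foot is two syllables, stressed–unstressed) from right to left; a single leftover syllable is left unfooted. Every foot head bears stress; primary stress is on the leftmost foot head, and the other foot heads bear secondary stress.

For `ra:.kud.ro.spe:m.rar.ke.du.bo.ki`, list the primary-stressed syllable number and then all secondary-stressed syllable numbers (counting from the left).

primary 2, secondary 4, 6, 8

Parse right to left into trochaic (ˈσσ) feet: ra: (ˈkud.ro) (ˈspe:m.rar) (ˈke.du) (ˈbo.ki). Syllable 1 is left unfooted.
Foot heads (stressed positions): 2, 4, 6, 8.
End Rule Leftmost: primary stress on the leftmost head = syllable 2.
Secondary stress on 4, 6, 8: ra:.ˈkud.ro.ˌspe:m.rar.ˌke.du.ˌbo.ki.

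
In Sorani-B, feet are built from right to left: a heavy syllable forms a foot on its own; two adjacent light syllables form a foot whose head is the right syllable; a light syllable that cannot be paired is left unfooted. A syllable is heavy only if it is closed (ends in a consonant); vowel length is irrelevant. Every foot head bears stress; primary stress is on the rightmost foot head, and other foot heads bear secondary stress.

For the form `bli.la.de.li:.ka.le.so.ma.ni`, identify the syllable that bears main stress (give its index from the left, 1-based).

Weights: 1 bli L, 2 la L, 3 de L, 4 li: L, 5 ka L, 6 le L, 7 so L, 8 ma L, 9 ni L.
Parse right to left (heavy = foot alone; LL = one foot; stranded L unfooted): bli (la.ˈde) (li:.ˈka) (le.ˈso) (ma.ˈni).
Foot heads: 3, 5, 7, 9.
Primary stress on the rightmost head = syllable 9.
Primary stress: syllable 9 → bli.la.de.li:.ka.le.so.ma.ˈni.

9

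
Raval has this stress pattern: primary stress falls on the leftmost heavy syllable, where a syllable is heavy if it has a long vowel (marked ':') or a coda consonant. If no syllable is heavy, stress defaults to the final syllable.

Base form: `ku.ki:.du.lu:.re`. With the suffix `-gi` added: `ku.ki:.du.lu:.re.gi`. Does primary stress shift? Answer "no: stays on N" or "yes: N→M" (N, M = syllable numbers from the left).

Base `ku.ki:.du.lu:.re` (5 syllables):
  Weights: 1 ku L, 2 ki: H, 3 du L, 4 lu: H, 5 re L.
  Heavy syllables in the domain: 2, 4. The leftmost is syllable 2 (ki:).
  → primary stress on syllable 2.
Suffixed `ku.ki:.du.lu:.re.gi` (6 syllables):
  Weights: 1 ku L, 2 ki: H, 3 du L, 4 lu: H, 5 re L, 6 gi L.
  Heavy syllables in the domain: 2, 4. The leftmost is syllable 2 (ki:).
  → primary stress on syllable 2.

no: stays on 2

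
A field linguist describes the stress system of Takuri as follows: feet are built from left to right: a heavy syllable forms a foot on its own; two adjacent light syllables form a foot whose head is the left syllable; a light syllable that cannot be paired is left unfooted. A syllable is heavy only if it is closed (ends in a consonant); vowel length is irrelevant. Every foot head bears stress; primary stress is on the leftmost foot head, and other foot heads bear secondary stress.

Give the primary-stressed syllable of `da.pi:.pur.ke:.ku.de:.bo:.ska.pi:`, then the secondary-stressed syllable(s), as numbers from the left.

Weights: 1 da L, 2 pi: L, 3 pur H, 4 ke: L, 5 ku L, 6 de: L, 7 bo: L, 8 ska L, 9 pi: L.
Parse left to right (heavy = foot alone; LL = one foot; stranded L unfooted): (ˈda.pi:) (ˈpur) (ˈke:.ku) (ˈde:.bo:) (ˈska.pi:).
Foot heads: 1, 3, 4, 6, 8.
Primary stress on the leftmost head = syllable 1.
Secondary stress on 3, 4, 6, 8: ˈda.pi:.ˌpur.ˌke:.ku.ˌde:.bo:.ˌska.pi:.

primary 1, secondary 3, 4, 6, 8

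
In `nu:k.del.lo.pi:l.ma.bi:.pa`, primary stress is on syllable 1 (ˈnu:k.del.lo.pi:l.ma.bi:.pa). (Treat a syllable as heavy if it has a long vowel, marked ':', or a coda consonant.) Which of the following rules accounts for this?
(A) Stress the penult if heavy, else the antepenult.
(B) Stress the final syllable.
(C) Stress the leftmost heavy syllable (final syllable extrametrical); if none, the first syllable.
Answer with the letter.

Rule A → syllable 6 (observed: 1).
Rule B → syllable 7 (observed: 1).
Rule C → syllable 1 ✓.

C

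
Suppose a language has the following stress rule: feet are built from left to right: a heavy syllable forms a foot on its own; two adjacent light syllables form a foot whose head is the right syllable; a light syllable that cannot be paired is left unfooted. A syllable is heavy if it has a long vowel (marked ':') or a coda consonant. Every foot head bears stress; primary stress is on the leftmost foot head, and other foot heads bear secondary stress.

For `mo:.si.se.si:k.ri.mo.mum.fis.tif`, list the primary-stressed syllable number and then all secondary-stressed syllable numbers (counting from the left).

Weights: 1 mo: H, 2 si L, 3 se L, 4 si:k H, 5 ri L, 6 mo L, 7 mum H, 8 fis H, 9 tif H.
Parse left to right (heavy = foot alone; LL = one foot; stranded L unfooted): (ˈmo:) (si.ˈse) (ˈsi:k) (ri.ˈmo) (ˈmum) (ˈfis) (ˈtif).
Foot heads: 1, 3, 4, 6, 7, 8, 9.
Primary stress on the leftmost head = syllable 1.
Secondary stress on 3, 4, 6, 7, 8, 9: ˈmo:.si.ˌse.ˌsi:k.ri.ˌmo.ˌmum.ˌfis.ˌtif.

primary 1, secondary 3, 4, 6, 7, 8, 9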